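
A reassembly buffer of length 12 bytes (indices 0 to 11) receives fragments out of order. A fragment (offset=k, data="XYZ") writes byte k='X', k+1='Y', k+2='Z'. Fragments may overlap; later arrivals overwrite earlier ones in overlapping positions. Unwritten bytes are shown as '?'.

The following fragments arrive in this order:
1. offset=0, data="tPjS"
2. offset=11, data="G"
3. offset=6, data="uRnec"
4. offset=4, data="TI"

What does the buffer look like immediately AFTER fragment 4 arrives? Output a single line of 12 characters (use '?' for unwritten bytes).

Answer: tPjSTIuRnecG

Derivation:
Fragment 1: offset=0 data="tPjS" -> buffer=tPjS????????
Fragment 2: offset=11 data="G" -> buffer=tPjS???????G
Fragment 3: offset=6 data="uRnec" -> buffer=tPjS??uRnecG
Fragment 4: offset=4 data="TI" -> buffer=tPjSTIuRnecG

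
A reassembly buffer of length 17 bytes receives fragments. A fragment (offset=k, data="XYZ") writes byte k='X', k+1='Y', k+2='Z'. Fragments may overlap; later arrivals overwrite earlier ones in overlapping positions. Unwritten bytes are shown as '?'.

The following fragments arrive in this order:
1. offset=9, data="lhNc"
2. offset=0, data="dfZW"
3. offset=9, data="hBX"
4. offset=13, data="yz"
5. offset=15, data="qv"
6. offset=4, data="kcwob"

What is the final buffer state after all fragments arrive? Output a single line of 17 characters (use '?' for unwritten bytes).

Answer: dfZWkcwobhBXcyzqv

Derivation:
Fragment 1: offset=9 data="lhNc" -> buffer=?????????lhNc????
Fragment 2: offset=0 data="dfZW" -> buffer=dfZW?????lhNc????
Fragment 3: offset=9 data="hBX" -> buffer=dfZW?????hBXc????
Fragment 4: offset=13 data="yz" -> buffer=dfZW?????hBXcyz??
Fragment 5: offset=15 data="qv" -> buffer=dfZW?????hBXcyzqv
Fragment 6: offset=4 data="kcwob" -> buffer=dfZWkcwobhBXcyzqv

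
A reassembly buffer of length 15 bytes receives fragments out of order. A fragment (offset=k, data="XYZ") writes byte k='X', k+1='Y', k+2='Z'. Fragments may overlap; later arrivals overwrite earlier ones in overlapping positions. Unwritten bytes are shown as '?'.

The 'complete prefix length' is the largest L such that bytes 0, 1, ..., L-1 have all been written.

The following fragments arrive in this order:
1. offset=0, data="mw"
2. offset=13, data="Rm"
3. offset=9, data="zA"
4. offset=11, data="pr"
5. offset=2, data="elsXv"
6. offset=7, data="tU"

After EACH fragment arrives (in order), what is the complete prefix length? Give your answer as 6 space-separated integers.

Fragment 1: offset=0 data="mw" -> buffer=mw????????????? -> prefix_len=2
Fragment 2: offset=13 data="Rm" -> buffer=mw???????????Rm -> prefix_len=2
Fragment 3: offset=9 data="zA" -> buffer=mw???????zA??Rm -> prefix_len=2
Fragment 4: offset=11 data="pr" -> buffer=mw???????zAprRm -> prefix_len=2
Fragment 5: offset=2 data="elsXv" -> buffer=mwelsXv??zAprRm -> prefix_len=7
Fragment 6: offset=7 data="tU" -> buffer=mwelsXvtUzAprRm -> prefix_len=15

Answer: 2 2 2 2 7 15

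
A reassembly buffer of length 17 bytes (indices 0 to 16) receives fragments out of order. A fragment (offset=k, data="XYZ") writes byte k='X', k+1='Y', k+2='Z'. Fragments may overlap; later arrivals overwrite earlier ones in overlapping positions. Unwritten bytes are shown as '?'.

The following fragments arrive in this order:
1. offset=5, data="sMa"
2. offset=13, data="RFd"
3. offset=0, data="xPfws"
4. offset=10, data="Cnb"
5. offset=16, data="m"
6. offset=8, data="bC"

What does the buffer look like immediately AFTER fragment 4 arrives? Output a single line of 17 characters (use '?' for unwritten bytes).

Fragment 1: offset=5 data="sMa" -> buffer=?????sMa?????????
Fragment 2: offset=13 data="RFd" -> buffer=?????sMa?????RFd?
Fragment 3: offset=0 data="xPfws" -> buffer=xPfwssMa?????RFd?
Fragment 4: offset=10 data="Cnb" -> buffer=xPfwssMa??CnbRFd?

Answer: xPfwssMa??CnbRFd?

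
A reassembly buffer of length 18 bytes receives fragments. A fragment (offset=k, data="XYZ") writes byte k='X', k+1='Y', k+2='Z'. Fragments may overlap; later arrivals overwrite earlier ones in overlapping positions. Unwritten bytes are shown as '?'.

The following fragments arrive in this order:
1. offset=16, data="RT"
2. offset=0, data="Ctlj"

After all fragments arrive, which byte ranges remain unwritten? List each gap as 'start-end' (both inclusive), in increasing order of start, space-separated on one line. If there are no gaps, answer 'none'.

Answer: 4-15

Derivation:
Fragment 1: offset=16 len=2
Fragment 2: offset=0 len=4
Gaps: 4-15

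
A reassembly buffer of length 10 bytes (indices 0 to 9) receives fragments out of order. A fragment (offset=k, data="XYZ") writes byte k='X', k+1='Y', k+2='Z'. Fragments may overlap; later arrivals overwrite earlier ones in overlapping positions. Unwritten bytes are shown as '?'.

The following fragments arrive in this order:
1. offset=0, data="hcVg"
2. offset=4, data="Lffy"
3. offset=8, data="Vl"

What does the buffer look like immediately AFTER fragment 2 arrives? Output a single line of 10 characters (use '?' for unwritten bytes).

Answer: hcVgLffy??

Derivation:
Fragment 1: offset=0 data="hcVg" -> buffer=hcVg??????
Fragment 2: offset=4 data="Lffy" -> buffer=hcVgLffy??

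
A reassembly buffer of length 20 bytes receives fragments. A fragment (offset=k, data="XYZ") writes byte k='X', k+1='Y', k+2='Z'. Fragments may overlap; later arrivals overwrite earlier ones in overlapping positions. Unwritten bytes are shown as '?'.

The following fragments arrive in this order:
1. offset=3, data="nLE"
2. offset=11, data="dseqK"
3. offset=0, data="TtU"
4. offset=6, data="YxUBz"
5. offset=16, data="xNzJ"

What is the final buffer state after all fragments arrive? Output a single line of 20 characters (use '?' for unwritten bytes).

Answer: TtUnLEYxUBzdseqKxNzJ

Derivation:
Fragment 1: offset=3 data="nLE" -> buffer=???nLE??????????????
Fragment 2: offset=11 data="dseqK" -> buffer=???nLE?????dseqK????
Fragment 3: offset=0 data="TtU" -> buffer=TtUnLE?????dseqK????
Fragment 4: offset=6 data="YxUBz" -> buffer=TtUnLEYxUBzdseqK????
Fragment 5: offset=16 data="xNzJ" -> buffer=TtUnLEYxUBzdseqKxNzJ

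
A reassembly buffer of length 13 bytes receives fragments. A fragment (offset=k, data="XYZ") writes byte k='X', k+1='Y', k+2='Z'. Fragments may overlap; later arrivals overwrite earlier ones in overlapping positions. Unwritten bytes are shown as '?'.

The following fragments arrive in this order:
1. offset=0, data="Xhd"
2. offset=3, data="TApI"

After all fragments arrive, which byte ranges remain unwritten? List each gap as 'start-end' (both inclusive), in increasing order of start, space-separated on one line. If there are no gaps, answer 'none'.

Fragment 1: offset=0 len=3
Fragment 2: offset=3 len=4
Gaps: 7-12

Answer: 7-12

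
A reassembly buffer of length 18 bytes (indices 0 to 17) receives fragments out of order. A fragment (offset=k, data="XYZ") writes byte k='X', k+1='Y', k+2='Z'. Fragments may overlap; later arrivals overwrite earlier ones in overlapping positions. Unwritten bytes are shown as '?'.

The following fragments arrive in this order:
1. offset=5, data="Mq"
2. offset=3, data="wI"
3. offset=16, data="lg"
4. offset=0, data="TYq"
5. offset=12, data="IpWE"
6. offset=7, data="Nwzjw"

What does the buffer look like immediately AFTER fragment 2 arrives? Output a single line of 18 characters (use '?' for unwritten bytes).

Fragment 1: offset=5 data="Mq" -> buffer=?????Mq???????????
Fragment 2: offset=3 data="wI" -> buffer=???wIMq???????????

Answer: ???wIMq???????????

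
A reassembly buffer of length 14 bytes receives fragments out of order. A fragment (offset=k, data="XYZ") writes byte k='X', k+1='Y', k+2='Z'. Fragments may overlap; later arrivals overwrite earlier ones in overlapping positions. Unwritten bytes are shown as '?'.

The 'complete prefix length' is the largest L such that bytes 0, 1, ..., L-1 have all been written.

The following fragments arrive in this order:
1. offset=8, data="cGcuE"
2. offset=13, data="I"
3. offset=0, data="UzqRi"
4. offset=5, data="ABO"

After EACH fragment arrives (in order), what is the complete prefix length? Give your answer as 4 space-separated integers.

Fragment 1: offset=8 data="cGcuE" -> buffer=????????cGcuE? -> prefix_len=0
Fragment 2: offset=13 data="I" -> buffer=????????cGcuEI -> prefix_len=0
Fragment 3: offset=0 data="UzqRi" -> buffer=UzqRi???cGcuEI -> prefix_len=5
Fragment 4: offset=5 data="ABO" -> buffer=UzqRiABOcGcuEI -> prefix_len=14

Answer: 0 0 5 14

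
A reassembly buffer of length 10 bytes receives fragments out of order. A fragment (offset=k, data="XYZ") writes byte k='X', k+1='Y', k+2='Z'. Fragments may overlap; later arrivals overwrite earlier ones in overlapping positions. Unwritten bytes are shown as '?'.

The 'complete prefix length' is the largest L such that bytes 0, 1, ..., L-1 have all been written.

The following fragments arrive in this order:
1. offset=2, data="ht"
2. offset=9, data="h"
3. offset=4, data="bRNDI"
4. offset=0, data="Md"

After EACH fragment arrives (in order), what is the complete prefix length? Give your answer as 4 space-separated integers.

Answer: 0 0 0 10

Derivation:
Fragment 1: offset=2 data="ht" -> buffer=??ht?????? -> prefix_len=0
Fragment 2: offset=9 data="h" -> buffer=??ht?????h -> prefix_len=0
Fragment 3: offset=4 data="bRNDI" -> buffer=??htbRNDIh -> prefix_len=0
Fragment 4: offset=0 data="Md" -> buffer=MdhtbRNDIh -> prefix_len=10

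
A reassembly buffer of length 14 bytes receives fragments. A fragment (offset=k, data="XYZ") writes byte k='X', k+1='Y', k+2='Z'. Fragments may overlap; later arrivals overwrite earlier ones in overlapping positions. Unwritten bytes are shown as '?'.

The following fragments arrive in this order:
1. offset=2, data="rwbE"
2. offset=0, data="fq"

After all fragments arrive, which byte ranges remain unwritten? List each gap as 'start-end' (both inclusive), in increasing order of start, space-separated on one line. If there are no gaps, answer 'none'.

Answer: 6-13

Derivation:
Fragment 1: offset=2 len=4
Fragment 2: offset=0 len=2
Gaps: 6-13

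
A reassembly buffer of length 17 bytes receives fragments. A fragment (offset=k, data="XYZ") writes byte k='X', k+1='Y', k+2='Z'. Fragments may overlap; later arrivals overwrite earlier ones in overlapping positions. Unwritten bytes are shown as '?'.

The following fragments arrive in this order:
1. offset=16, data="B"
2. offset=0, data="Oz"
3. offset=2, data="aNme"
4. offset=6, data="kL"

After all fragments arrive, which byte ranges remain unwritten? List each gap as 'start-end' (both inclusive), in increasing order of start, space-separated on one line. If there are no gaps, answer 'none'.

Answer: 8-15

Derivation:
Fragment 1: offset=16 len=1
Fragment 2: offset=0 len=2
Fragment 3: offset=2 len=4
Fragment 4: offset=6 len=2
Gaps: 8-15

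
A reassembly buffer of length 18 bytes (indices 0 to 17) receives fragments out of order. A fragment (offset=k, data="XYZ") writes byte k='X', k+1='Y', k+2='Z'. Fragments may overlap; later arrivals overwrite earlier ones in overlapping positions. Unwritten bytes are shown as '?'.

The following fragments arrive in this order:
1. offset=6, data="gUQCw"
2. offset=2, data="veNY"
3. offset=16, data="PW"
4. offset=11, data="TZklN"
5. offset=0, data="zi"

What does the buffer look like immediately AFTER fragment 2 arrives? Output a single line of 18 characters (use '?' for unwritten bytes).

Answer: ??veNYgUQCw???????

Derivation:
Fragment 1: offset=6 data="gUQCw" -> buffer=??????gUQCw???????
Fragment 2: offset=2 data="veNY" -> buffer=??veNYgUQCw???????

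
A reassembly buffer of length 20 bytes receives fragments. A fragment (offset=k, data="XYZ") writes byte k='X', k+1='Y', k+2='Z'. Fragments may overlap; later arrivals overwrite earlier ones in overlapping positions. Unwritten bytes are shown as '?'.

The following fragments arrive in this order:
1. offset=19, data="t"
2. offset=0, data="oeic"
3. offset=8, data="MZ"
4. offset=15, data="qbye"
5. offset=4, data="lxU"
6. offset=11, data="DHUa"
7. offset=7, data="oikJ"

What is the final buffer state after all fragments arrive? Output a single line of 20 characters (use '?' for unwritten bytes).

Fragment 1: offset=19 data="t" -> buffer=???????????????????t
Fragment 2: offset=0 data="oeic" -> buffer=oeic???????????????t
Fragment 3: offset=8 data="MZ" -> buffer=oeic????MZ?????????t
Fragment 4: offset=15 data="qbye" -> buffer=oeic????MZ?????qbyet
Fragment 5: offset=4 data="lxU" -> buffer=oeiclxU?MZ?????qbyet
Fragment 6: offset=11 data="DHUa" -> buffer=oeiclxU?MZ?DHUaqbyet
Fragment 7: offset=7 data="oikJ" -> buffer=oeiclxUoikJDHUaqbyet

Answer: oeiclxUoikJDHUaqbyet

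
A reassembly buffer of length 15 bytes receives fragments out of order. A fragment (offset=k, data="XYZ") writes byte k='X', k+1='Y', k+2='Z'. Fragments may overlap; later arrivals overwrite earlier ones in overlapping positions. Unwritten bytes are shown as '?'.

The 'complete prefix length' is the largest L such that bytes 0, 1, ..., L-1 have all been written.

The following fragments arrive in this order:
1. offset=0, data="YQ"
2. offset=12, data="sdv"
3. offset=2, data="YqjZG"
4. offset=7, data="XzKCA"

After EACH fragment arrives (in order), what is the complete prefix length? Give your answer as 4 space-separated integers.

Answer: 2 2 7 15

Derivation:
Fragment 1: offset=0 data="YQ" -> buffer=YQ????????????? -> prefix_len=2
Fragment 2: offset=12 data="sdv" -> buffer=YQ??????????sdv -> prefix_len=2
Fragment 3: offset=2 data="YqjZG" -> buffer=YQYqjZG?????sdv -> prefix_len=7
Fragment 4: offset=7 data="XzKCA" -> buffer=YQYqjZGXzKCAsdv -> prefix_len=15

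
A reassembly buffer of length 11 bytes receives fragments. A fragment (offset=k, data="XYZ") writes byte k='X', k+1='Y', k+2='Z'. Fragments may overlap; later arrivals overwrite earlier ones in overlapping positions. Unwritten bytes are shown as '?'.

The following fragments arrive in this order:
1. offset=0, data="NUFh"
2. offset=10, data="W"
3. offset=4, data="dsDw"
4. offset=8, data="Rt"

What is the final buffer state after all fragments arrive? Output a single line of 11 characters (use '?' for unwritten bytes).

Answer: NUFhdsDwRtW

Derivation:
Fragment 1: offset=0 data="NUFh" -> buffer=NUFh???????
Fragment 2: offset=10 data="W" -> buffer=NUFh??????W
Fragment 3: offset=4 data="dsDw" -> buffer=NUFhdsDw??W
Fragment 4: offset=8 data="Rt" -> buffer=NUFhdsDwRtW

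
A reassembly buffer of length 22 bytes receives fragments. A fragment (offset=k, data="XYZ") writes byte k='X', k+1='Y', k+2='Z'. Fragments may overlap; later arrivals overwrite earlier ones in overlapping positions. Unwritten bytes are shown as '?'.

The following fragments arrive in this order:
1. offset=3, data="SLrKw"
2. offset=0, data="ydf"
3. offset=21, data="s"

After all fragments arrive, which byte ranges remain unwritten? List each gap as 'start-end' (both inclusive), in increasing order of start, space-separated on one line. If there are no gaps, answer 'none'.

Fragment 1: offset=3 len=5
Fragment 2: offset=0 len=3
Fragment 3: offset=21 len=1
Gaps: 8-20

Answer: 8-20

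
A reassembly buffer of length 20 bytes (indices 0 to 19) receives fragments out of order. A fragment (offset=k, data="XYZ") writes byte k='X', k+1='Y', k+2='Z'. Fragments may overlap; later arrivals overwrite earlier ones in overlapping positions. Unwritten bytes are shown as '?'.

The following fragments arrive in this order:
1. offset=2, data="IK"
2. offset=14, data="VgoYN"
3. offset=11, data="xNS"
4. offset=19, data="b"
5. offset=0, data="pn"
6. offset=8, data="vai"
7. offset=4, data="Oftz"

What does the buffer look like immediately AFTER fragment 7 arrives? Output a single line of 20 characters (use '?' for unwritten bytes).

Answer: pnIKOftzvaixNSVgoYNb

Derivation:
Fragment 1: offset=2 data="IK" -> buffer=??IK????????????????
Fragment 2: offset=14 data="VgoYN" -> buffer=??IK??????????VgoYN?
Fragment 3: offset=11 data="xNS" -> buffer=??IK???????xNSVgoYN?
Fragment 4: offset=19 data="b" -> buffer=??IK???????xNSVgoYNb
Fragment 5: offset=0 data="pn" -> buffer=pnIK???????xNSVgoYNb
Fragment 6: offset=8 data="vai" -> buffer=pnIK????vaixNSVgoYNb
Fragment 7: offset=4 data="Oftz" -> buffer=pnIKOftzvaixNSVgoYNb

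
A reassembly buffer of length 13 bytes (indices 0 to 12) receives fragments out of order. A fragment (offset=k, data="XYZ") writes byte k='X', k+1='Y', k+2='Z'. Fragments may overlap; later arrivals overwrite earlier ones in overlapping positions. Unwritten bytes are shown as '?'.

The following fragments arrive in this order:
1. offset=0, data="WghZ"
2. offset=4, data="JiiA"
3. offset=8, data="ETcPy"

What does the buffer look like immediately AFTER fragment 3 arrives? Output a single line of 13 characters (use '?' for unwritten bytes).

Fragment 1: offset=0 data="WghZ" -> buffer=WghZ?????????
Fragment 2: offset=4 data="JiiA" -> buffer=WghZJiiA?????
Fragment 3: offset=8 data="ETcPy" -> buffer=WghZJiiAETcPy

Answer: WghZJiiAETcPy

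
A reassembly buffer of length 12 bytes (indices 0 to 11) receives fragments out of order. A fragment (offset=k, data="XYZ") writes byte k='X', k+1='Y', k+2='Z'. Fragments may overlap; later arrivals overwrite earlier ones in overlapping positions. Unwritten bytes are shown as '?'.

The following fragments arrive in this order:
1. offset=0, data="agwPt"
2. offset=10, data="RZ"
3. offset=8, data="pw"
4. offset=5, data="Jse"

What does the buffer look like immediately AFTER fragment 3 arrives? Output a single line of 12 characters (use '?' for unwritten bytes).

Answer: agwPt???pwRZ

Derivation:
Fragment 1: offset=0 data="agwPt" -> buffer=agwPt???????
Fragment 2: offset=10 data="RZ" -> buffer=agwPt?????RZ
Fragment 3: offset=8 data="pw" -> buffer=agwPt???pwRZ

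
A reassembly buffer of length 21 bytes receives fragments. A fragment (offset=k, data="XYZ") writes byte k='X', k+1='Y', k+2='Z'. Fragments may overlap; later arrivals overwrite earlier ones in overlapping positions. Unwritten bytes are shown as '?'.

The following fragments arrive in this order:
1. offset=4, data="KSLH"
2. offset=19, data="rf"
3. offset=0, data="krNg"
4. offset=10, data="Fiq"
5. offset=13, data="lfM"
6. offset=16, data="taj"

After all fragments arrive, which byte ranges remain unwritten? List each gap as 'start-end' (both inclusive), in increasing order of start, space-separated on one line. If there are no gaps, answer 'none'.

Answer: 8-9

Derivation:
Fragment 1: offset=4 len=4
Fragment 2: offset=19 len=2
Fragment 3: offset=0 len=4
Fragment 4: offset=10 len=3
Fragment 5: offset=13 len=3
Fragment 6: offset=16 len=3
Gaps: 8-9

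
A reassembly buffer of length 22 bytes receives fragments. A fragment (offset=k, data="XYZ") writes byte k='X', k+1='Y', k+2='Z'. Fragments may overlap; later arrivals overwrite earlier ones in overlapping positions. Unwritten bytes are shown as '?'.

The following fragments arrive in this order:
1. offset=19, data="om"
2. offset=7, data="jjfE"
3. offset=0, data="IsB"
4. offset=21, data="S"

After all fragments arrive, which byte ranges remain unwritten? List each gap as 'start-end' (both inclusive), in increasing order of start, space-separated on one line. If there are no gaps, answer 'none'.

Fragment 1: offset=19 len=2
Fragment 2: offset=7 len=4
Fragment 3: offset=0 len=3
Fragment 4: offset=21 len=1
Gaps: 3-6 11-18

Answer: 3-6 11-18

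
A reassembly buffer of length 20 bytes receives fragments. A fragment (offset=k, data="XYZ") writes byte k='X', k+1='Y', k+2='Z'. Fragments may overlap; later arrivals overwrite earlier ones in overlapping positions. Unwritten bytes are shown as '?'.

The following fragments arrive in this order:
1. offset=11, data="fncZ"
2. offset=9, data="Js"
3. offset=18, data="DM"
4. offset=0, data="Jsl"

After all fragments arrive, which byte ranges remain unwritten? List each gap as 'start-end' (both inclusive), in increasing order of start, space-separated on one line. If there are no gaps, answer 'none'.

Fragment 1: offset=11 len=4
Fragment 2: offset=9 len=2
Fragment 3: offset=18 len=2
Fragment 4: offset=0 len=3
Gaps: 3-8 15-17

Answer: 3-8 15-17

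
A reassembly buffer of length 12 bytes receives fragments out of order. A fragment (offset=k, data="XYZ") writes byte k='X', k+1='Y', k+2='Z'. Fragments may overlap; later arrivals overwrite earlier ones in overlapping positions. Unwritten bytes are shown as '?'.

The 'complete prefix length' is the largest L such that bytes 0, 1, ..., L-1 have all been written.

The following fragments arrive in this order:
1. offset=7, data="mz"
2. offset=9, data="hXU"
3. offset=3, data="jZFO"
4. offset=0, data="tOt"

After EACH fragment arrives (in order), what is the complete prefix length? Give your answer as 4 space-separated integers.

Fragment 1: offset=7 data="mz" -> buffer=???????mz??? -> prefix_len=0
Fragment 2: offset=9 data="hXU" -> buffer=???????mzhXU -> prefix_len=0
Fragment 3: offset=3 data="jZFO" -> buffer=???jZFOmzhXU -> prefix_len=0
Fragment 4: offset=0 data="tOt" -> buffer=tOtjZFOmzhXU -> prefix_len=12

Answer: 0 0 0 12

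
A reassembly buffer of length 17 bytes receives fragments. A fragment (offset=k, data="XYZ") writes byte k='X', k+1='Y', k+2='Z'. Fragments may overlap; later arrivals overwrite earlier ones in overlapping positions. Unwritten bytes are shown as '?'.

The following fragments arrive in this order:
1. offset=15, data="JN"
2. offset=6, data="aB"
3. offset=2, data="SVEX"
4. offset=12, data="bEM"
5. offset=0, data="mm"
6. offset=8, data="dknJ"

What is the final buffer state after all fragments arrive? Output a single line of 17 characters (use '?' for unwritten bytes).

Fragment 1: offset=15 data="JN" -> buffer=???????????????JN
Fragment 2: offset=6 data="aB" -> buffer=??????aB???????JN
Fragment 3: offset=2 data="SVEX" -> buffer=??SVEXaB???????JN
Fragment 4: offset=12 data="bEM" -> buffer=??SVEXaB????bEMJN
Fragment 5: offset=0 data="mm" -> buffer=mmSVEXaB????bEMJN
Fragment 6: offset=8 data="dknJ" -> buffer=mmSVEXaBdknJbEMJN

Answer: mmSVEXaBdknJbEMJN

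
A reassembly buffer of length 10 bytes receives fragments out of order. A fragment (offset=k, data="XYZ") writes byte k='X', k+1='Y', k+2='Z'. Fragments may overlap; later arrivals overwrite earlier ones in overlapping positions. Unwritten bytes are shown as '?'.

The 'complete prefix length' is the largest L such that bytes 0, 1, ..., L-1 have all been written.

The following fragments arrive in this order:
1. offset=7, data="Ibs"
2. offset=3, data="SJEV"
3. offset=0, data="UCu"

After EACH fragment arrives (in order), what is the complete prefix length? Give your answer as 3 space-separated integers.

Answer: 0 0 10

Derivation:
Fragment 1: offset=7 data="Ibs" -> buffer=???????Ibs -> prefix_len=0
Fragment 2: offset=3 data="SJEV" -> buffer=???SJEVIbs -> prefix_len=0
Fragment 3: offset=0 data="UCu" -> buffer=UCuSJEVIbs -> prefix_len=10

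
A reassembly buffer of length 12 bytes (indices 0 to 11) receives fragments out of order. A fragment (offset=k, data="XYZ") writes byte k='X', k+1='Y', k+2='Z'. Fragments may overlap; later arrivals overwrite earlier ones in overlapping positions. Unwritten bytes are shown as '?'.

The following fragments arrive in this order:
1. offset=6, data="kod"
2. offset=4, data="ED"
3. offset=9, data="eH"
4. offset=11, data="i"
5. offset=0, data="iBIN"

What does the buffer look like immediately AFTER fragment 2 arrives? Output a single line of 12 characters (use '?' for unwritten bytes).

Answer: ????EDkod???

Derivation:
Fragment 1: offset=6 data="kod" -> buffer=??????kod???
Fragment 2: offset=4 data="ED" -> buffer=????EDkod???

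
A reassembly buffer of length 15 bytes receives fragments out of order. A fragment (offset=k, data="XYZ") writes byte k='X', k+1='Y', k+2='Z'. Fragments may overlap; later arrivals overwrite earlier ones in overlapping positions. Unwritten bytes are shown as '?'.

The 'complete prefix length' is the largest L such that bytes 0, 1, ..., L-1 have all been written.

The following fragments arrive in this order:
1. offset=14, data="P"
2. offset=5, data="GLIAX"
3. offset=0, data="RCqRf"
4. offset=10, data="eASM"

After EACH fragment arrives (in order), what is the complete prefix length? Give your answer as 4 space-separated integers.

Fragment 1: offset=14 data="P" -> buffer=??????????????P -> prefix_len=0
Fragment 2: offset=5 data="GLIAX" -> buffer=?????GLIAX????P -> prefix_len=0
Fragment 3: offset=0 data="RCqRf" -> buffer=RCqRfGLIAX????P -> prefix_len=10
Fragment 4: offset=10 data="eASM" -> buffer=RCqRfGLIAXeASMP -> prefix_len=15

Answer: 0 0 10 15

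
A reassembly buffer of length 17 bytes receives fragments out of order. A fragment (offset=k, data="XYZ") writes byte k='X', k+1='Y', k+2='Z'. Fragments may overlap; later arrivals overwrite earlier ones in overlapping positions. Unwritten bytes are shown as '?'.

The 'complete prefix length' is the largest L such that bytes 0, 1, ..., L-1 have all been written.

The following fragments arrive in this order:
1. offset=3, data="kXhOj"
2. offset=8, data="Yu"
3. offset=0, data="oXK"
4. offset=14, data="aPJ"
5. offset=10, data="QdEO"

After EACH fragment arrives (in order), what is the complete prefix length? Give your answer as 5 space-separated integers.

Answer: 0 0 10 10 17

Derivation:
Fragment 1: offset=3 data="kXhOj" -> buffer=???kXhOj????????? -> prefix_len=0
Fragment 2: offset=8 data="Yu" -> buffer=???kXhOjYu??????? -> prefix_len=0
Fragment 3: offset=0 data="oXK" -> buffer=oXKkXhOjYu??????? -> prefix_len=10
Fragment 4: offset=14 data="aPJ" -> buffer=oXKkXhOjYu????aPJ -> prefix_len=10
Fragment 5: offset=10 data="QdEO" -> buffer=oXKkXhOjYuQdEOaPJ -> prefix_len=17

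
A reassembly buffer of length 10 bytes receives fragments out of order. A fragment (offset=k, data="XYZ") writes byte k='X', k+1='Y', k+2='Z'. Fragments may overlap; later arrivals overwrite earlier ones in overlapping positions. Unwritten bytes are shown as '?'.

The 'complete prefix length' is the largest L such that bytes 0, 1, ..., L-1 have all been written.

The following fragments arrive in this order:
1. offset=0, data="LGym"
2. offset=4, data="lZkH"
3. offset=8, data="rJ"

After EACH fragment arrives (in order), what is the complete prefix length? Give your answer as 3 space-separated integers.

Fragment 1: offset=0 data="LGym" -> buffer=LGym?????? -> prefix_len=4
Fragment 2: offset=4 data="lZkH" -> buffer=LGymlZkH?? -> prefix_len=8
Fragment 3: offset=8 data="rJ" -> buffer=LGymlZkHrJ -> prefix_len=10

Answer: 4 8 10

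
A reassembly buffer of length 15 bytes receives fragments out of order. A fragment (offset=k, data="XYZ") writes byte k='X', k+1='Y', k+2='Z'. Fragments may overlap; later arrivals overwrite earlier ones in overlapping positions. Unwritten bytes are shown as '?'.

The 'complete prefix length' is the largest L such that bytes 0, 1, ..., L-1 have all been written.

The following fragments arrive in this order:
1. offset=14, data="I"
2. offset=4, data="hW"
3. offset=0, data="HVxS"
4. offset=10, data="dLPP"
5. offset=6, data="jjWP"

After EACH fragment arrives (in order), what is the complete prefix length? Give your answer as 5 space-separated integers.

Answer: 0 0 6 6 15

Derivation:
Fragment 1: offset=14 data="I" -> buffer=??????????????I -> prefix_len=0
Fragment 2: offset=4 data="hW" -> buffer=????hW????????I -> prefix_len=0
Fragment 3: offset=0 data="HVxS" -> buffer=HVxShW????????I -> prefix_len=6
Fragment 4: offset=10 data="dLPP" -> buffer=HVxShW????dLPPI -> prefix_len=6
Fragment 5: offset=6 data="jjWP" -> buffer=HVxShWjjWPdLPPI -> prefix_len=15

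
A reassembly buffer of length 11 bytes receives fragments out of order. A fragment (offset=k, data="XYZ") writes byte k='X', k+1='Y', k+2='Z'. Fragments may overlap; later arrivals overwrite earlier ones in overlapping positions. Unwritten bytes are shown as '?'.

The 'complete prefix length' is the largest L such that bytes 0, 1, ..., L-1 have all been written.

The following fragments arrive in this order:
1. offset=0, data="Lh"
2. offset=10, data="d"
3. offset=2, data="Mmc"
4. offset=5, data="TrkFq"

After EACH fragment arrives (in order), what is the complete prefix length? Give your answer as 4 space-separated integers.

Answer: 2 2 5 11

Derivation:
Fragment 1: offset=0 data="Lh" -> buffer=Lh????????? -> prefix_len=2
Fragment 2: offset=10 data="d" -> buffer=Lh????????d -> prefix_len=2
Fragment 3: offset=2 data="Mmc" -> buffer=LhMmc?????d -> prefix_len=5
Fragment 4: offset=5 data="TrkFq" -> buffer=LhMmcTrkFqd -> prefix_len=11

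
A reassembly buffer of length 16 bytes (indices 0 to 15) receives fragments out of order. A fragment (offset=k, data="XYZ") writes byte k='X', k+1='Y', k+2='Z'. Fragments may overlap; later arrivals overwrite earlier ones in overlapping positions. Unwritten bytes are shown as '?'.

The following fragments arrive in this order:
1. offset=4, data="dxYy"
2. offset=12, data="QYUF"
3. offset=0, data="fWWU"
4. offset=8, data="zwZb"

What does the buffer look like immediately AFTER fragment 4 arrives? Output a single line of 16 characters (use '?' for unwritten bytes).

Fragment 1: offset=4 data="dxYy" -> buffer=????dxYy????????
Fragment 2: offset=12 data="QYUF" -> buffer=????dxYy????QYUF
Fragment 3: offset=0 data="fWWU" -> buffer=fWWUdxYy????QYUF
Fragment 4: offset=8 data="zwZb" -> buffer=fWWUdxYyzwZbQYUF

Answer: fWWUdxYyzwZbQYUF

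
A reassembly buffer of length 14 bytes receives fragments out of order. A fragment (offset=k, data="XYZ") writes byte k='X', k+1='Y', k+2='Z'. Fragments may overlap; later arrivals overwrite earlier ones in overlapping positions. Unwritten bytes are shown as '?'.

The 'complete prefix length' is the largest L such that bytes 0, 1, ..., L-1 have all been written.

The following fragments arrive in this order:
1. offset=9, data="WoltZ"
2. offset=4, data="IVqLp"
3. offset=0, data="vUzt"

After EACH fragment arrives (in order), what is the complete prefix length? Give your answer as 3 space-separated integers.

Answer: 0 0 14

Derivation:
Fragment 1: offset=9 data="WoltZ" -> buffer=?????????WoltZ -> prefix_len=0
Fragment 2: offset=4 data="IVqLp" -> buffer=????IVqLpWoltZ -> prefix_len=0
Fragment 3: offset=0 data="vUzt" -> buffer=vUztIVqLpWoltZ -> prefix_len=14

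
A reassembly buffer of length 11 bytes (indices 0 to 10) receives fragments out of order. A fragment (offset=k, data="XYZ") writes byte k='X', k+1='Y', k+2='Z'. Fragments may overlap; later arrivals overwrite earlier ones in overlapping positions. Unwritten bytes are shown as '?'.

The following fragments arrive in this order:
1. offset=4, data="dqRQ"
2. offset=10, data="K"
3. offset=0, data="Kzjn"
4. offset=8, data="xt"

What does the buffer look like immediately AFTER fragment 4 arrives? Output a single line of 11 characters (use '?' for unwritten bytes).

Answer: KzjndqRQxtK

Derivation:
Fragment 1: offset=4 data="dqRQ" -> buffer=????dqRQ???
Fragment 2: offset=10 data="K" -> buffer=????dqRQ??K
Fragment 3: offset=0 data="Kzjn" -> buffer=KzjndqRQ??K
Fragment 4: offset=8 data="xt" -> buffer=KzjndqRQxtK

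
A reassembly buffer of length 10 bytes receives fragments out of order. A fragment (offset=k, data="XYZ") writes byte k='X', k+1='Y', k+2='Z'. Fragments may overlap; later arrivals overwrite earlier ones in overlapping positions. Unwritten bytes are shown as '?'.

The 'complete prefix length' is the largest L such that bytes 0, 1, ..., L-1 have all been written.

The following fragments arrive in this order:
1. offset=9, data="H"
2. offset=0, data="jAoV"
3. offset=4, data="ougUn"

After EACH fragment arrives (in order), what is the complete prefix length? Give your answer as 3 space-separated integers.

Answer: 0 4 10

Derivation:
Fragment 1: offset=9 data="H" -> buffer=?????????H -> prefix_len=0
Fragment 2: offset=0 data="jAoV" -> buffer=jAoV?????H -> prefix_len=4
Fragment 3: offset=4 data="ougUn" -> buffer=jAoVougUnH -> prefix_len=10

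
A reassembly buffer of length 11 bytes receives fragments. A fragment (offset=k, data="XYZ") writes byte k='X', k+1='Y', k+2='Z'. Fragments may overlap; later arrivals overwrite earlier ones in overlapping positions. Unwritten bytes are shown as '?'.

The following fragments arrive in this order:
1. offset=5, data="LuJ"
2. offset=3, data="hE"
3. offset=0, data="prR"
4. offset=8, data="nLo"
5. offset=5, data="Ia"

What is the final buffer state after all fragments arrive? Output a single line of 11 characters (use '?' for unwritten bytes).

Fragment 1: offset=5 data="LuJ" -> buffer=?????LuJ???
Fragment 2: offset=3 data="hE" -> buffer=???hELuJ???
Fragment 3: offset=0 data="prR" -> buffer=prRhELuJ???
Fragment 4: offset=8 data="nLo" -> buffer=prRhELuJnLo
Fragment 5: offset=5 data="Ia" -> buffer=prRhEIaJnLo

Answer: prRhEIaJnLo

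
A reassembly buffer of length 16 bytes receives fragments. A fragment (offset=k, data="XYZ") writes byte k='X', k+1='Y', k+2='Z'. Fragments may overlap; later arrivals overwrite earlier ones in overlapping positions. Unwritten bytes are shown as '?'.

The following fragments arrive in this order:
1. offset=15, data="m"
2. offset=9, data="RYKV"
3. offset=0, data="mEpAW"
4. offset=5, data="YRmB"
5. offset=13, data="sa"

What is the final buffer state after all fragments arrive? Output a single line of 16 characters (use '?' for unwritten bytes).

Fragment 1: offset=15 data="m" -> buffer=???????????????m
Fragment 2: offset=9 data="RYKV" -> buffer=?????????RYKV??m
Fragment 3: offset=0 data="mEpAW" -> buffer=mEpAW????RYKV??m
Fragment 4: offset=5 data="YRmB" -> buffer=mEpAWYRmBRYKV??m
Fragment 5: offset=13 data="sa" -> buffer=mEpAWYRmBRYKVsam

Answer: mEpAWYRmBRYKVsam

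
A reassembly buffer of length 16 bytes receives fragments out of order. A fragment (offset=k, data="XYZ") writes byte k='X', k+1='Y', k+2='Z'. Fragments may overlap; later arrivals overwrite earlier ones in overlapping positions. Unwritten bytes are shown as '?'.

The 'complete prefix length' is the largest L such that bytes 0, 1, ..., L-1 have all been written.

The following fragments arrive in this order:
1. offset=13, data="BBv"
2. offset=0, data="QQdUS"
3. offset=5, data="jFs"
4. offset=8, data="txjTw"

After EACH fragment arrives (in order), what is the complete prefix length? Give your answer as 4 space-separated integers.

Fragment 1: offset=13 data="BBv" -> buffer=?????????????BBv -> prefix_len=0
Fragment 2: offset=0 data="QQdUS" -> buffer=QQdUS????????BBv -> prefix_len=5
Fragment 3: offset=5 data="jFs" -> buffer=QQdUSjFs?????BBv -> prefix_len=8
Fragment 4: offset=8 data="txjTw" -> buffer=QQdUSjFstxjTwBBv -> prefix_len=16

Answer: 0 5 8 16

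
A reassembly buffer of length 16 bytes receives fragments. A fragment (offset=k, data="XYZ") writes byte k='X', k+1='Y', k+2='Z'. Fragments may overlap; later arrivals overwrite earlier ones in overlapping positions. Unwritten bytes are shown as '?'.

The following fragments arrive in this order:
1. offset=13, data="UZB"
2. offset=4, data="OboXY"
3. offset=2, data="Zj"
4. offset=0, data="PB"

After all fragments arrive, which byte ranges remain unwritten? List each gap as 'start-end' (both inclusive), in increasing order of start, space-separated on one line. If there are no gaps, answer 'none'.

Answer: 9-12

Derivation:
Fragment 1: offset=13 len=3
Fragment 2: offset=4 len=5
Fragment 3: offset=2 len=2
Fragment 4: offset=0 len=2
Gaps: 9-12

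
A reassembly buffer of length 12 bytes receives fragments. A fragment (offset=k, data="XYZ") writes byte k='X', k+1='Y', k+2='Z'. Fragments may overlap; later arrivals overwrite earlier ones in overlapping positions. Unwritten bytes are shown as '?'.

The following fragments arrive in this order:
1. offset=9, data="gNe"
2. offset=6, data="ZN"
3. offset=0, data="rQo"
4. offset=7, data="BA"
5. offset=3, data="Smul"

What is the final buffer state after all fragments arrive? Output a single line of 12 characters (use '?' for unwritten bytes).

Fragment 1: offset=9 data="gNe" -> buffer=?????????gNe
Fragment 2: offset=6 data="ZN" -> buffer=??????ZN?gNe
Fragment 3: offset=0 data="rQo" -> buffer=rQo???ZN?gNe
Fragment 4: offset=7 data="BA" -> buffer=rQo???ZBAgNe
Fragment 5: offset=3 data="Smul" -> buffer=rQoSmulBAgNe

Answer: rQoSmulBAgNe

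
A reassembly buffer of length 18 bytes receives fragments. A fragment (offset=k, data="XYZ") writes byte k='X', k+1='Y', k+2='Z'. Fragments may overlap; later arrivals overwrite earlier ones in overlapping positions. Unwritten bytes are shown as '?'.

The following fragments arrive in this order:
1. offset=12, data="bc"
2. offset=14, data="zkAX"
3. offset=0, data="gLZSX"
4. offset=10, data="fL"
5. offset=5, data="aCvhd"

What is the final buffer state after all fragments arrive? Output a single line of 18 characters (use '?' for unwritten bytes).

Fragment 1: offset=12 data="bc" -> buffer=????????????bc????
Fragment 2: offset=14 data="zkAX" -> buffer=????????????bczkAX
Fragment 3: offset=0 data="gLZSX" -> buffer=gLZSX???????bczkAX
Fragment 4: offset=10 data="fL" -> buffer=gLZSX?????fLbczkAX
Fragment 5: offset=5 data="aCvhd" -> buffer=gLZSXaCvhdfLbczkAX

Answer: gLZSXaCvhdfLbczkAX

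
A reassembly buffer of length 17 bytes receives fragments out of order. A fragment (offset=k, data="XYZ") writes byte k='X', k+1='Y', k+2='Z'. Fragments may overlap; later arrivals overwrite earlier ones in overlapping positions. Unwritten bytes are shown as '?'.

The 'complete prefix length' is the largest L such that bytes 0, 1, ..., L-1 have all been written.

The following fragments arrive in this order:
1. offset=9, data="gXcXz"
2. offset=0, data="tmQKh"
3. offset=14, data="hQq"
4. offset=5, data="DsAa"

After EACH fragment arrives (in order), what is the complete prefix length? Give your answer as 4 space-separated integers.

Fragment 1: offset=9 data="gXcXz" -> buffer=?????????gXcXz??? -> prefix_len=0
Fragment 2: offset=0 data="tmQKh" -> buffer=tmQKh????gXcXz??? -> prefix_len=5
Fragment 3: offset=14 data="hQq" -> buffer=tmQKh????gXcXzhQq -> prefix_len=5
Fragment 4: offset=5 data="DsAa" -> buffer=tmQKhDsAagXcXzhQq -> prefix_len=17

Answer: 0 5 5 17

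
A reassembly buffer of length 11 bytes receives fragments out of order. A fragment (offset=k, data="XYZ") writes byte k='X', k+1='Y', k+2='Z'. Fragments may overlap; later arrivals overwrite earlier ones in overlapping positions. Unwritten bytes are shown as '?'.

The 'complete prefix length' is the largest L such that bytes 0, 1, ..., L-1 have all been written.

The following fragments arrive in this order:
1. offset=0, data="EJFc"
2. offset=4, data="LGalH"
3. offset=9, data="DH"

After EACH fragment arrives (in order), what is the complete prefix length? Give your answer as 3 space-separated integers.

Answer: 4 9 11

Derivation:
Fragment 1: offset=0 data="EJFc" -> buffer=EJFc??????? -> prefix_len=4
Fragment 2: offset=4 data="LGalH" -> buffer=EJFcLGalH?? -> prefix_len=9
Fragment 3: offset=9 data="DH" -> buffer=EJFcLGalHDH -> prefix_len=11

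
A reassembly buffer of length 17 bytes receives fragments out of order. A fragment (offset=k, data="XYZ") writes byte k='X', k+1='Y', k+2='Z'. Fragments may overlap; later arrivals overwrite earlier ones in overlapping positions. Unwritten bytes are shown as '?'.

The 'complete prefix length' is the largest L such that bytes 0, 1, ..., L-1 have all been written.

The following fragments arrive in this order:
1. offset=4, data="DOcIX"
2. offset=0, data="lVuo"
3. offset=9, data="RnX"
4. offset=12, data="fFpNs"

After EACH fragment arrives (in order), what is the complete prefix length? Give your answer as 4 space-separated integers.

Fragment 1: offset=4 data="DOcIX" -> buffer=????DOcIX???????? -> prefix_len=0
Fragment 2: offset=0 data="lVuo" -> buffer=lVuoDOcIX???????? -> prefix_len=9
Fragment 3: offset=9 data="RnX" -> buffer=lVuoDOcIXRnX????? -> prefix_len=12
Fragment 4: offset=12 data="fFpNs" -> buffer=lVuoDOcIXRnXfFpNs -> prefix_len=17

Answer: 0 9 12 17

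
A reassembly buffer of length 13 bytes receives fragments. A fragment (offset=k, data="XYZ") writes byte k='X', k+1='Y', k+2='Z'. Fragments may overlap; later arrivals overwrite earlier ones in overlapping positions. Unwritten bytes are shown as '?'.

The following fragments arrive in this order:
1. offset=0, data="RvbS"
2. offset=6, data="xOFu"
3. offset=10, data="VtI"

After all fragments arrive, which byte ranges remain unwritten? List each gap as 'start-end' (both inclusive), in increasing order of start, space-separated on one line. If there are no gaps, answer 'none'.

Fragment 1: offset=0 len=4
Fragment 2: offset=6 len=4
Fragment 3: offset=10 len=3
Gaps: 4-5

Answer: 4-5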